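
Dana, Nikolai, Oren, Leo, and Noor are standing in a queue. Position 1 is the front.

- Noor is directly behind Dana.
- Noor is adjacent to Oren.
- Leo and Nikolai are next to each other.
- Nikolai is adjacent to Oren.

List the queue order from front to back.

From clue 1: Dana is in {1,2,3,4}.
From clues 1–2: Dana is in {1,2,3}.
From clues 1–3: Dana is in {1,3}.
From clues 1–4: Dana → position 1, Noor → position 2, Oren → position 3, Nikolai → position 4, Leo → position 5.

Dana, Noor, Oren, Nikolai, Leo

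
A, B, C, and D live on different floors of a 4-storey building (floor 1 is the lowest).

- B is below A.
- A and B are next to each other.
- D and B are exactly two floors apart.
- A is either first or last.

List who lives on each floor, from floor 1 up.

From clue 1: A is in {2,3,4}.
From clues 1–4: D → floor 1, C → floor 2, B → floor 3, A → floor 4.

D, C, B, A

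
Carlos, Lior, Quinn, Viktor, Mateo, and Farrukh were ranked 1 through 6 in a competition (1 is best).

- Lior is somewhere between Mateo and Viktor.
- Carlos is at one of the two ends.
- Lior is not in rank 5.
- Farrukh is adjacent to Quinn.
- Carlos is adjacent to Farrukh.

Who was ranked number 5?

Farrukh

With clues 1–2, Carlos is ruled out for rank 5.
With clues 1–3, Lior is ruled out for rank 5.
With clues 1–5, Mateo, Quinn, and Viktor are ruled out for rank 5.
So rank 5 is Farrukh.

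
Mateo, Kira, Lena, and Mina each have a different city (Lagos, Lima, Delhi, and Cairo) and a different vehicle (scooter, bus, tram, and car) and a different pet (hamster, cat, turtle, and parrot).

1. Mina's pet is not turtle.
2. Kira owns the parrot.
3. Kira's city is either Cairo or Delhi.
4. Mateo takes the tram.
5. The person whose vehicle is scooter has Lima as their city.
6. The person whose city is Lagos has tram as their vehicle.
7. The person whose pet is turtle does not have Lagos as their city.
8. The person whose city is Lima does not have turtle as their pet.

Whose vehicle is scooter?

Mina

With clues 1–4, Mateo is impossible for the one with vehicle scooter.
With clues 1–5, Kira is impossible for the one with vehicle scooter.
With clues 1–8, Lena is impossible for the one with vehicle scooter.
That leaves Mina.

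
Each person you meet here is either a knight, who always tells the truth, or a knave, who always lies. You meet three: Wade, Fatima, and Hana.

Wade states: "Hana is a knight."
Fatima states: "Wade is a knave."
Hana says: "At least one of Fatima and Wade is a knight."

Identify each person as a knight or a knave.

Consider Wade. Suppose Wade is a knave.
Then no assignment of the remaining roles makes every statement match its speaker's type — contradiction.
So Wade is a knight.
With that fixed, Fatima's statement is false, so Fatima is a knave.
With that fixed, Hana's statement is true, so Hana is a knight.

Wade: knight, Fatima: knave, Hana: knight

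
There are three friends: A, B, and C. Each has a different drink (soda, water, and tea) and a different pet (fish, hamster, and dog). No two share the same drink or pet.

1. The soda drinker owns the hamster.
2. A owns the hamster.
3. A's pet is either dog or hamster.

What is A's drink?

soda

With clues 1–2, tea and water are impossible for A's drink.
That leaves soda.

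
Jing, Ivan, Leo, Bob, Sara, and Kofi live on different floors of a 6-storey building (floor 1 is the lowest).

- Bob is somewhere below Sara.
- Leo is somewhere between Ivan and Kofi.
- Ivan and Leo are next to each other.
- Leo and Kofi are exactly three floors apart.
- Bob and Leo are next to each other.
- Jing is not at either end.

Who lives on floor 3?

Bob

With clues 1–4, Ivan and Kofi are ruled out for floor 3.
With clues 1–5, Jing and Sara are ruled out for floor 3.
With clues 1–6, Leo is ruled out for floor 3.
So floor 3 is Bob.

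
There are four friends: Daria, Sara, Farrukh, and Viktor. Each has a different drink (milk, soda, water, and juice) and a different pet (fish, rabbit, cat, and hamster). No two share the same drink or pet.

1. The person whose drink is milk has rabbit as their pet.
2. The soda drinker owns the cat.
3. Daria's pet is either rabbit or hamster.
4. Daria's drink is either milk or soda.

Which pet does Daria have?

rabbit

With clues 1–3, cat and fish are impossible for Daria's pet.
With clues 1–4, hamster is impossible for Daria's pet.
That leaves rabbit.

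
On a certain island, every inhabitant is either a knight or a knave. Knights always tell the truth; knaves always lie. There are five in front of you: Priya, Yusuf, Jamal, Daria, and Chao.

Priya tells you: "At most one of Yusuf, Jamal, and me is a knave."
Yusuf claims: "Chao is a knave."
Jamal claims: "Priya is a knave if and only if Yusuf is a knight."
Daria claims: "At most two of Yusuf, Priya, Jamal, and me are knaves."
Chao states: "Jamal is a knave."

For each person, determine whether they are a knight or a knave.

Priya: knave, Yusuf: knave, Jamal: knave, Daria: knave, Chao: knight

Consider Priya. Suppose Priya is a knight.
Then no assignment of the remaining roles makes every statement match its speaker's type — contradiction.
So Priya is a knave.
Consider Yusuf. Suppose Yusuf is a knight.
Then no assignment of the remaining roles makes every statement match its speaker's type — contradiction.
So Yusuf is a knave.
With that fixed, Jamal's statement is false, so Jamal is a knave.
With that fixed, Daria's statement is false, so Daria is a knave.
With that fixed, Chao's statement is true, so Chao is a knight.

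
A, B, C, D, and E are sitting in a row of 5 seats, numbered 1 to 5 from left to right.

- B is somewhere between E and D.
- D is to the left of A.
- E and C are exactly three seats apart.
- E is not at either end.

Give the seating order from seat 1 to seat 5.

C, D, B, E, A

From clue 1: B is in {2,3,4}.
From clues 1–3: A is in {3,4,5}.
From clues 1–4: C → seat 1, D → seat 2, B → seat 3, E → seat 4, A → seat 5.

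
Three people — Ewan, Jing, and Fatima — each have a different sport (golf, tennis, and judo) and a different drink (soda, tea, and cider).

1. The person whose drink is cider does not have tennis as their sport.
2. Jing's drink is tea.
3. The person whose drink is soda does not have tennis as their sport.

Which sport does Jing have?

tennis

With clues 1–3, golf and judo are impossible for Jing's sport.
That leaves tennis.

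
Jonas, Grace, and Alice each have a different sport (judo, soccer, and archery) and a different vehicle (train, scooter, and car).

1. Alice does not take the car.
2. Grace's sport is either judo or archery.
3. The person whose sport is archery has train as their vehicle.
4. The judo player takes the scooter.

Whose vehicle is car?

Clue 1 rules out Alice for the one with vehicle car.
With clues 1–4, Grace is impossible for the one with vehicle car.
That leaves Jonas.

Jonas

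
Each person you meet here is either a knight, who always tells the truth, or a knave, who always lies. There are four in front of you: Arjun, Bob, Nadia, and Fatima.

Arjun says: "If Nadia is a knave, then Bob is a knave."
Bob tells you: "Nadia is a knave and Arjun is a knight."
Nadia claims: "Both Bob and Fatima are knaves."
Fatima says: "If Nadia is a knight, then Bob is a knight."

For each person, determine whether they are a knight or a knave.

Consider Arjun. Suppose Arjun is a knave.
Then no assignment of the remaining roles makes every statement match its speaker's type — contradiction.
So Arjun is a knight.
Consider Bob. Suppose Bob is a knight.
Then no assignment of the remaining roles makes every statement match its speaker's type — contradiction.
So Bob is a knave.
Consider Nadia. Suppose Nadia is a knave.
Then Bob's statement comes out true, contradicting Bob being a knave.
So Nadia is a knight.
With that fixed, Fatima's statement is false, so Fatima is a knave.

Arjun: knight, Bob: knave, Nadia: knight, Fatima: knave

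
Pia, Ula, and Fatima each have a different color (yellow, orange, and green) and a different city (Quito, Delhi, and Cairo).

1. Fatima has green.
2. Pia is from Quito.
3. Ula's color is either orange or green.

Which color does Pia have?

yellow

Clue 1 rules out green for Pia's color.
With clues 1–3, orange is impossible for Pia's color.
That leaves yellow.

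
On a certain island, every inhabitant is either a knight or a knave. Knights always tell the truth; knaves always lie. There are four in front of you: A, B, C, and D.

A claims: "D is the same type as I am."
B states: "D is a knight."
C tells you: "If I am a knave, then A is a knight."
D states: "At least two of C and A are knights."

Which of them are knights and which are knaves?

Consider A. Suppose A is a knave.
Then no assignment of the remaining roles makes every statement match its speaker's type — contradiction.
So A is a knight.
With that fixed, C's statement is true, so C is a knight.
With that fixed, D's statement is true, so D is a knight.
With that fixed, B's statement is true, so B is a knight.

A: knight, B: knight, C: knight, D: knight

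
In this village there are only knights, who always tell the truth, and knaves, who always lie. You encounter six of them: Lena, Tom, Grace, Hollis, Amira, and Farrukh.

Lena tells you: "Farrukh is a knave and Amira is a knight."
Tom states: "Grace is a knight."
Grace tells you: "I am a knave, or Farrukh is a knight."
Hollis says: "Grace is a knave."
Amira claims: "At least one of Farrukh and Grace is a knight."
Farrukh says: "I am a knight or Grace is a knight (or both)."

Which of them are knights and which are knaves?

Lena: knave, Tom: knight, Grace: knight, Hollis: knave, Amira: knight, Farrukh: knight

Consider Lena. Suppose Lena is a knight.
Then no assignment of the remaining roles makes every statement match its speaker's type — contradiction.
So Lena is a knave.
Consider Tom. Suppose Tom is a knave.
Then no assignment of the remaining roles makes every statement match its speaker's type — contradiction.
So Tom is a knight.
Consider Grace. Suppose Grace is a knave.
Then Tom's statement comes out false, contradicting Tom being a knight.
So Grace is a knight.
With that fixed, Hollis's statement is false, so Hollis is a knave.
With that fixed, Amira's statement is true, so Amira is a knight.
With that fixed, Farrukh's statement is true, so Farrukh is a knight.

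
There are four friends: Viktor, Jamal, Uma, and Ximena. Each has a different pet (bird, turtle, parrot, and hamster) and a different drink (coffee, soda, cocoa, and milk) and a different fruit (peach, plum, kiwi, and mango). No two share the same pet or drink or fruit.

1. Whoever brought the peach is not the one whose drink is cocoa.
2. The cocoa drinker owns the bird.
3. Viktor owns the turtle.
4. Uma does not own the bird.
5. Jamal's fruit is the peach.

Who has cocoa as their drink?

Ximena

With clues 1–3, Viktor is impossible for the one with drink cocoa.
With clues 1–4, Uma is impossible for the one with drink cocoa.
With clues 1–5, Jamal is impossible for the one with drink cocoa.
That leaves Ximena.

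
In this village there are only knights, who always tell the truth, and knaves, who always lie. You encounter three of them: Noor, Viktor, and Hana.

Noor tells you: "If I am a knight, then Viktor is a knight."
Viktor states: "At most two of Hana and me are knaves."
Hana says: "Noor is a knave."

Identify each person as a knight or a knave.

Noor: knight, Viktor: knight, Hana: knave

Regardless of anyone's role, Viktor's statement is true, so Viktor is a knight.
With that fixed, Noor's statement is true, so Noor is a knight.
With that fixed, Hana's statement is false, so Hana is a knave.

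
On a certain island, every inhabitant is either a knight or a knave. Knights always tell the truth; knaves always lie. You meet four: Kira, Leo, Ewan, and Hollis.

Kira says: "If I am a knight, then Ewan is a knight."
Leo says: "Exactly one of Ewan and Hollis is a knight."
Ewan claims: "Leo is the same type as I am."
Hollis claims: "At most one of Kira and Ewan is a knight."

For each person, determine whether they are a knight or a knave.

Consider Kira. Suppose Kira is a knave.
Then Kira's own statement would have to be false, but it can't be — contradiction.
So Kira is a knight.
Consider Leo. Suppose Leo is a knave.
Then whichever role Ewan has, Ewan's statement has the wrong truth value — contradiction.
So Leo is a knight.
Consider Ewan. Suppose Ewan is a knave.
Then Kira's statement comes out false, contradicting Kira being a knight.
So Ewan is a knight.
With that fixed, Hollis's statement is false, so Hollis is a knave.

Kira: knight, Leo: knight, Ewan: knight, Hollis: knave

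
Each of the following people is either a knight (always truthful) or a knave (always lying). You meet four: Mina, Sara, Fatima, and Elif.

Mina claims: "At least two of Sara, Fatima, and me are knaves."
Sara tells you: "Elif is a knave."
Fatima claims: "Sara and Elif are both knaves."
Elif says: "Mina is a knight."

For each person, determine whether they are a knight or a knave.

Mina: knight, Sara: knave, Fatima: knave, Elif: knight

Consider Mina. Suppose Mina is a knave.
Then no assignment of the remaining roles makes every statement match its speaker's type — contradiction.
So Mina is a knight.
With that fixed, Elif's statement is true, so Elif is a knight.
With that fixed, Sara's statement is false, so Sara is a knave.
With that fixed, Fatima's statement is false, so Fatima is a knave.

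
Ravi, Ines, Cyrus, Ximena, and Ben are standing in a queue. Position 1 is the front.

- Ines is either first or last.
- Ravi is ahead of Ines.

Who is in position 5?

With clues 1–2, Ben, Cyrus, Ravi, and Ximena are ruled out for position 5.
So position 5 is Ines.

Ines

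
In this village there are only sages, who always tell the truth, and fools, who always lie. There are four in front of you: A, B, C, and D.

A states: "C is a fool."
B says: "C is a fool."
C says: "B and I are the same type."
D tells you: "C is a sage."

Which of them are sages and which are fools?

A: sage, B: sage, C: fool, D: fool

Consider A. Suppose A is a fool.
Then no assignment of the remaining roles makes every statement match its speaker's type — contradiction.
So A is a sage.
Consider B. Suppose B is a fool.
Then whichever role C has, C's statement has the wrong truth value — contradiction.
So B is a sage.
Consider C. Suppose C is a sage.
Then A's statement comes out false, contradicting A being a sage.
So C is a fool.
With that fixed, D's statement is false, so D is a fool.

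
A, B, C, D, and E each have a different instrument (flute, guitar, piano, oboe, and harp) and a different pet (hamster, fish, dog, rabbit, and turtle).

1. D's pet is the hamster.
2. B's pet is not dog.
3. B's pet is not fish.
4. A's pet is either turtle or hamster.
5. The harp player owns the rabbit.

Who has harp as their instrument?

B

With clues 1–5, A, C, D, and E are impossible for the one with instrument harp.
That leaves B.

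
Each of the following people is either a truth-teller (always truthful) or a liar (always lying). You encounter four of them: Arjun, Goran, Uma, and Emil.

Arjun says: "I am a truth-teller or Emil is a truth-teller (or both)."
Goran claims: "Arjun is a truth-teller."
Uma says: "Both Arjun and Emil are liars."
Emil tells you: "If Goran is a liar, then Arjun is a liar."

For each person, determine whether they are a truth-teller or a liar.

Arjun: truth-teller, Goran: truth-teller, Uma: liar, Emil: truth-teller

Consider Arjun. Suppose Arjun is a liar.
Then no assignment of the remaining roles makes every statement match its speaker's type — contradiction.
So Arjun is a truth-teller.
With that fixed, Goran's statement is true, so Goran is a truth-teller.
With that fixed, Uma's statement is false, so Uma is a liar.
With that fixed, Emil's statement is true, so Emil is a truth-teller.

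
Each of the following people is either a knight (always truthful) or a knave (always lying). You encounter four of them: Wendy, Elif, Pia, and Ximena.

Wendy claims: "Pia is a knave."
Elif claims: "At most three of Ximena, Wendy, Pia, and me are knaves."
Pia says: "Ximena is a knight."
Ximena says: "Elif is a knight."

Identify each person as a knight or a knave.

Consider Wendy. Suppose Wendy is a knight.
Then no assignment of the remaining roles makes every statement match its speaker's type — contradiction.
So Wendy is a knave.
Consider Elif. Suppose Elif is a knave.
Then no assignment of the remaining roles makes every statement match its speaker's type — contradiction.
So Elif is a knight.
With that fixed, Ximena's statement is true, so Ximena is a knight.
With that fixed, Pia's statement is true, so Pia is a knight.

Wendy: knave, Elif: knight, Pia: knight, Ximena: knight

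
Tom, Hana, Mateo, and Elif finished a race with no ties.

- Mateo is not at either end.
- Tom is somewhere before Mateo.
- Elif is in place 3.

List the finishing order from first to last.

Tom, Mateo, Elif, Hana

From clue 1: Mateo is in {2,3}.
From clues 1–2: Tom is in {1,2}.
From clues 1–3: Tom → place 1, Mateo → place 2, Elif → place 3, Hana → place 4.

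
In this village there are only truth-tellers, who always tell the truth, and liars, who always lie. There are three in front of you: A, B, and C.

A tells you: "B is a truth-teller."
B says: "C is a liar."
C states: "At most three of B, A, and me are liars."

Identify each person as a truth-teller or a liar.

Regardless of anyone's role, C's statement is true, so C is a truth-teller.
With that fixed, B's statement is false, so B is a liar.
With that fixed, A's statement is false, so A is a liar.

A: liar, B: liar, C: truth-teller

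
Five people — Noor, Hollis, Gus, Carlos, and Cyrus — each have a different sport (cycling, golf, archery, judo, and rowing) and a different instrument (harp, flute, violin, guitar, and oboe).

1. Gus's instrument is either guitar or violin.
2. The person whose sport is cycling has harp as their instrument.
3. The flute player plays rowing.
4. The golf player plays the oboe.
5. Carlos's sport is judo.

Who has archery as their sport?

Gus

With clues 1–5, Carlos, Cyrus, Hollis, and Noor are impossible for the one with sport archery.
That leaves Gus.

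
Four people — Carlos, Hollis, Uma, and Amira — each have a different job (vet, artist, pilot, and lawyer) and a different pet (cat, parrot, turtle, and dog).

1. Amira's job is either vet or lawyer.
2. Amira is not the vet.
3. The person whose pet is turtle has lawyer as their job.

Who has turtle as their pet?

With clues 1–3, Carlos, Hollis, and Uma are impossible for the one with pet turtle.
That leaves Amira.

Amira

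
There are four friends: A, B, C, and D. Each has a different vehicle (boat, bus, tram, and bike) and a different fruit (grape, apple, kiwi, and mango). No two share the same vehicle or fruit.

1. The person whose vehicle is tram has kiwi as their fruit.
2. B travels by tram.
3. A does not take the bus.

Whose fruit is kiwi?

With clues 1–2, A, C, and D are impossible for the one with fruit kiwi.
That leaves B.

B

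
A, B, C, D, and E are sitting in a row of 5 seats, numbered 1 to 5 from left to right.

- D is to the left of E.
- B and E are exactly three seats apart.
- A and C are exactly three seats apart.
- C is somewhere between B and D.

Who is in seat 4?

With clues 1–2, B is ruled out for seat 4.
With clues 1–3, D is ruled out for seat 4.
With clues 1–4, A and C are ruled out for seat 4.
So seat 4 is E.

E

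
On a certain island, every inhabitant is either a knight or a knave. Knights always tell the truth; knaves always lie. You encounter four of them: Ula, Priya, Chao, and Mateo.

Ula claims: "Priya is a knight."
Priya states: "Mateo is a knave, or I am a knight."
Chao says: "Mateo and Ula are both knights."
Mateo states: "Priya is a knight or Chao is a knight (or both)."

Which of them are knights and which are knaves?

Ula: knight, Priya: knight, Chao: knight, Mateo: knight

Consider Ula. Suppose Ula is a knave.
Then no assignment of the remaining roles makes every statement match its speaker's type — contradiction.
So Ula is a knight.
Consider Priya. Suppose Priya is a knave.
Then Ula's statement comes out false, contradicting Ula being a knight.
So Priya is a knight.
With that fixed, Mateo's statement is true, so Mateo is a knight.
With that fixed, Chao's statement is true, so Chao is a knight.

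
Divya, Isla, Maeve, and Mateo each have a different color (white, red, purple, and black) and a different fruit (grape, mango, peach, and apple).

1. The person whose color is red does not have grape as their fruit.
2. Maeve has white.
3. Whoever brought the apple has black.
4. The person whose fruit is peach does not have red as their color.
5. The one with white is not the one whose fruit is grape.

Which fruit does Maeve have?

peach

With clues 1–3, apple is impossible for Maeve's fruit.
With clues 1–4, mango is impossible for Maeve's fruit.
With clues 1–5, grape is impossible for Maeve's fruit.
That leaves peach.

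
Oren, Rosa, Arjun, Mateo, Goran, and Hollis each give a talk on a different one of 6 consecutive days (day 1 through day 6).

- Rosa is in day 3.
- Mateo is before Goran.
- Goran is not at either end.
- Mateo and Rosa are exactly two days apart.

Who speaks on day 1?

With clue 1, Rosa is ruled out for day 1.
With clues 1–2, Goran is ruled out for day 1.
With clues 1–4, Arjun, Hollis, and Oren are ruled out for day 1.
So day 1 is Mateo.

Mateo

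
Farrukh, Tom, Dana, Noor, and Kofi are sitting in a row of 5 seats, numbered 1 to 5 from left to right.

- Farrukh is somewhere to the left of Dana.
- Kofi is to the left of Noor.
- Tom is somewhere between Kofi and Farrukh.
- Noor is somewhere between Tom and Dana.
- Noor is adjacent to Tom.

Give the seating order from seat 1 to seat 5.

From clue 1: Farrukh is in {1,2,3,4}.
From clues 1–3: Tom is in {2,3}.
From clues 1–4: Tom → seat 2, Dana → seat 5.
From clues 1–5: Kofi → seat 1, Noor → seat 3, Farrukh → seat 4.

Kofi, Tom, Noor, Farrukh, Dana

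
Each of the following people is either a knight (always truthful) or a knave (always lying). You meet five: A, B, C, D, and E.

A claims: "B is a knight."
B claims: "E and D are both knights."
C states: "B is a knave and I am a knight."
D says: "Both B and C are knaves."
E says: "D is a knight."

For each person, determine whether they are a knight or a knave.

A: knave, B: knave, C: knight, D: knave, E: knave

Consider A. Suppose A is a knight.
Then no assignment of the remaining roles makes every statement match its speaker's type — contradiction.
So A is a knave.
Consider B. Suppose B is a knight.
Then A's statement comes out true, contradicting A being a knave.
So B is a knave.
Consider C. Suppose C is a knave.
Then no assignment of the remaining roles makes every statement match its speaker's type — contradiction.
So C is a knight.
With that fixed, D's statement is false, so D is a knave.
With that fixed, E's statement is false, so E is a knave.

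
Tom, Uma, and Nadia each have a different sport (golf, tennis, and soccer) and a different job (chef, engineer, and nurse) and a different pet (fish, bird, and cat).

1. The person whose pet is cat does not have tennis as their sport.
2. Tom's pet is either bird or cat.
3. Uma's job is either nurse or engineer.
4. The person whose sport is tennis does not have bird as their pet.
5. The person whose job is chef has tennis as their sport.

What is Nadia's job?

chef

With clues 1–5, engineer and nurse are impossible for Nadia's job.
That leaves chef.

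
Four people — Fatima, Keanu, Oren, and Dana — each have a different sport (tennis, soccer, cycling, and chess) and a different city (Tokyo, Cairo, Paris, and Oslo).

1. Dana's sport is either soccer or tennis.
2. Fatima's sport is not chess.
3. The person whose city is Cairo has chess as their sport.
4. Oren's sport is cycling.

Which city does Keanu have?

Cairo

With clues 1–4, Oslo, Paris, and Tokyo are impossible for Keanu's city.
That leaves Cairo.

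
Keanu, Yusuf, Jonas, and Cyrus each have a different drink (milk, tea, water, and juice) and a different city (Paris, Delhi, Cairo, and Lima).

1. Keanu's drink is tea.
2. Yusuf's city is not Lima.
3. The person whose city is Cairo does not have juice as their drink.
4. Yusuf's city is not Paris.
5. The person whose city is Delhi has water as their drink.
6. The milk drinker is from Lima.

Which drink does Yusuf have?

water

Clue 1 rules out tea for Yusuf's drink.
With clues 1–5, juice is impossible for Yusuf's drink.
With clues 1–6, milk is impossible for Yusuf's drink.
That leaves water.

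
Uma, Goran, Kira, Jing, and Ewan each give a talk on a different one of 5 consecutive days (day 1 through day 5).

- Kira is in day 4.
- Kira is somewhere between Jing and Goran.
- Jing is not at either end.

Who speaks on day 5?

With clue 1, Kira is ruled out for day 5.
With clues 1–2, Ewan and Uma are ruled out for day 5.
With clues 1–3, Jing is ruled out for day 5.
So day 5 is Goran.

Goran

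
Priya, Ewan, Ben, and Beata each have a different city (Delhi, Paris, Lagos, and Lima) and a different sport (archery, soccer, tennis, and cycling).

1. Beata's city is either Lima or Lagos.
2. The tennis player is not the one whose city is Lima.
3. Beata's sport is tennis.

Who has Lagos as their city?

Beata

With clues 1–3, Ben, Ewan, and Priya are impossible for the one with city Lagos.
That leaves Beata.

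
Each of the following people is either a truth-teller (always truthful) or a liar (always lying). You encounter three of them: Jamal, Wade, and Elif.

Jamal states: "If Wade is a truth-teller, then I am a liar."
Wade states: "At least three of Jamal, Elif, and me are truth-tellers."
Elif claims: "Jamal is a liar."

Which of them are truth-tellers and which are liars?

Jamal: truth-teller, Wade: liar, Elif: liar

Consider Jamal. Suppose Jamal is a liar.
Then Jamal's own statement would have to be false, but it can't be — contradiction.
So Jamal is a truth-teller.
With that fixed, Elif's statement is false, so Elif is a liar.
With that fixed, Wade's statement is false, so Wade is a liar.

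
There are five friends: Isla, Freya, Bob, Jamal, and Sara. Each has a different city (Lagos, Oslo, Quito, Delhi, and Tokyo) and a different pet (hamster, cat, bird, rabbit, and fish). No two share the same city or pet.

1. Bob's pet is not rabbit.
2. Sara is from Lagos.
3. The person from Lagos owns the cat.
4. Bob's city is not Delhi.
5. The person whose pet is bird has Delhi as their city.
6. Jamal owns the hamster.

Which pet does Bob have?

Clue 1 rules out rabbit for Bob's pet.
With clues 1–3, cat is impossible for Bob's pet.
With clues 1–5, bird is impossible for Bob's pet.
With clues 1–6, hamster is impossible for Bob's pet.
That leaves fish.

fish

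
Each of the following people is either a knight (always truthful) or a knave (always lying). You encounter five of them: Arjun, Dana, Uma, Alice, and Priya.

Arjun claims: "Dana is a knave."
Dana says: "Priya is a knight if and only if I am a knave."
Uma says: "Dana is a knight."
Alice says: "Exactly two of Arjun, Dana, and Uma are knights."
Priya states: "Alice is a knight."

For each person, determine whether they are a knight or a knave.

Arjun: knight, Dana: knave, Uma: knave, Alice: knave, Priya: knave

Consider Arjun. Suppose Arjun is a knave.
Then no assignment of the remaining roles makes every statement match its speaker's type — contradiction.
So Arjun is a knight.
Consider Dana. Suppose Dana is a knight.
Then Arjun's statement comes out false, contradicting Arjun being a knight.
So Dana is a knave.
With that fixed, Uma's statement is false, so Uma is a knave.
With that fixed, Alice's statement is false, so Alice is a knave.
With that fixed, Priya's statement is false, so Priya is a knave.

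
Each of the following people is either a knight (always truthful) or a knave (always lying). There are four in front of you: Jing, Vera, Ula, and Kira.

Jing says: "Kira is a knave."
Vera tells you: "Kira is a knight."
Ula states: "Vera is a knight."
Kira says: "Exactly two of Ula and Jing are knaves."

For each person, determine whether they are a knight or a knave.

Jing: knight, Vera: knave, Ula: knave, Kira: knave

Consider Jing. Suppose Jing is a knave.
Then no assignment of the remaining roles makes every statement match its speaker's type — contradiction.
So Jing is a knight.
With that fixed, Kira's statement is false, so Kira is a knave.
With that fixed, Vera's statement is false, so Vera is a knave.
With that fixed, Ula's statement is false, so Ula is a knave.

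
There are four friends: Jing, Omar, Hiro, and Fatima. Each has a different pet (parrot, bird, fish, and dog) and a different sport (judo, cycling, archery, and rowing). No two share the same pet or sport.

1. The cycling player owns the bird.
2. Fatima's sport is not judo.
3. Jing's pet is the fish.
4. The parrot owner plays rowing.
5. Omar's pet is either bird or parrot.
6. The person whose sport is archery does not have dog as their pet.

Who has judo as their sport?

Hiro

With clues 1–2, Fatima is impossible for the one with sport judo.
With clues 1–5, Omar is impossible for the one with sport judo.
With clues 1–6, Jing is impossible for the one with sport judo.
That leaves Hiro.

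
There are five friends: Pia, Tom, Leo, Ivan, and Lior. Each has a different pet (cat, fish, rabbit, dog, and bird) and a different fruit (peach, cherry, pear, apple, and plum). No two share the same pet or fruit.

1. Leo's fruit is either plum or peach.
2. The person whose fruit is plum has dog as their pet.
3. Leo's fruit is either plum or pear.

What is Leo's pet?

With clues 1–3, bird, cat, fish, and rabbit are impossible for Leo's pet.
That leaves dog.

dog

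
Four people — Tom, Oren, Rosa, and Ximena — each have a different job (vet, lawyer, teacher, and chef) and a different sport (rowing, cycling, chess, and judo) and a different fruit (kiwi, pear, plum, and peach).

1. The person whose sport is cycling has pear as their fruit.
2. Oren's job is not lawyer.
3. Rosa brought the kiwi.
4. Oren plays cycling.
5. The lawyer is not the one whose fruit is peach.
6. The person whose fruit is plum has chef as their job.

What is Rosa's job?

lawyer

With clues 1–6, chef, teacher, and vet are impossible for Rosa's job.
That leaves lawyer.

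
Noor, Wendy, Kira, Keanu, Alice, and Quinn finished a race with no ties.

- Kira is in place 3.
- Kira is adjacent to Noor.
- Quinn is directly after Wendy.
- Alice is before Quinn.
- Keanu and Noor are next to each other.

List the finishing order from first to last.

From clue 1: Kira → place 3.
From clues 1–2: Noor is in {2,4}.
From clues 1–5: Keanu → place 1, Noor → place 2, Alice → place 4, Wendy → place 5, Quinn → place 6.

Keanu, Noor, Kira, Alice, Wendy, Quinn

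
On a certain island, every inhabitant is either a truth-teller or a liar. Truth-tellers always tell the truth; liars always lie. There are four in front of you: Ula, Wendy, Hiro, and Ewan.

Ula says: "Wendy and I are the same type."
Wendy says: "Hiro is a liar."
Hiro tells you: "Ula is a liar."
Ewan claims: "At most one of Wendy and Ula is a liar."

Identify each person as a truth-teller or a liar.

Ula: truth-teller, Wendy: truth-teller, Hiro: liar, Ewan: truth-teller

Consider Ula. Suppose Ula is a liar.
Then no assignment of the remaining roles makes every statement match its speaker's type — contradiction.
So Ula is a truth-teller.
With that fixed, Hiro's statement is false, so Hiro is a liar.
With that fixed, Ewan's statement is true, so Ewan is a truth-teller.
With that fixed, Wendy's statement is true, so Wendy is a truth-teller.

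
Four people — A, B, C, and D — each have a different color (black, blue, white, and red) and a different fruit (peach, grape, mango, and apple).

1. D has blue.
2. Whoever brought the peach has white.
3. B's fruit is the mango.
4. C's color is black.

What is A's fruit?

With clues 1–3, mango is impossible for A's fruit.
With clues 1–4, apple and grape are impossible for A's fruit.
That leaves peach.

peach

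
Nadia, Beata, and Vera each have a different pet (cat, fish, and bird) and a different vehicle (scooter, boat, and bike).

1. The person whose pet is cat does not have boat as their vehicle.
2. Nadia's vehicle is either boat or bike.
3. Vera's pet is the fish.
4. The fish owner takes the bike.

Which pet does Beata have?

cat

With clues 1–3, fish is impossible for Beata's pet.
With clues 1–4, bird is impossible for Beata's pet.
That leaves cat.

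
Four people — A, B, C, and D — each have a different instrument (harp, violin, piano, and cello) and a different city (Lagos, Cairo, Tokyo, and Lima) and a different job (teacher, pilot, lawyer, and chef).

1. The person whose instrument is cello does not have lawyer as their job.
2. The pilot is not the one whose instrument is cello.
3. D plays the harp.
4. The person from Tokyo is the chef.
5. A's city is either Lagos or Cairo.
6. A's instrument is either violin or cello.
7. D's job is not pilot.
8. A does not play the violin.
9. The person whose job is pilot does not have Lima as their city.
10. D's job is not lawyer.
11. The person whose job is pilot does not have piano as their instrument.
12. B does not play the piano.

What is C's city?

Lima

With clues 1–10, Tokyo is impossible for C's city.
With clues 1–12, Cairo and Lagos are impossible for C's city.
That leaves Lima.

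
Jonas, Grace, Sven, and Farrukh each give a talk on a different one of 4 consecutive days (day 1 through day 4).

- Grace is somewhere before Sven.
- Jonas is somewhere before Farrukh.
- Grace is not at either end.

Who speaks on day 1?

With clue 1, Sven is ruled out for day 1.
With clues 1–2, Farrukh is ruled out for day 1.
With clues 1–3, Grace is ruled out for day 1.
So day 1 is Jonas.

Jonas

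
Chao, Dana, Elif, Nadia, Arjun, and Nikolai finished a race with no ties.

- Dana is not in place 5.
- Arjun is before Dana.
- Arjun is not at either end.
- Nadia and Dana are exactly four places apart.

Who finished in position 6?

Dana

With clues 1–2, Arjun is ruled out for place 6.
With clues 1–4, Chao, Elif, Nadia, and Nikolai are ruled out for place 6.
So place 6 is Dana.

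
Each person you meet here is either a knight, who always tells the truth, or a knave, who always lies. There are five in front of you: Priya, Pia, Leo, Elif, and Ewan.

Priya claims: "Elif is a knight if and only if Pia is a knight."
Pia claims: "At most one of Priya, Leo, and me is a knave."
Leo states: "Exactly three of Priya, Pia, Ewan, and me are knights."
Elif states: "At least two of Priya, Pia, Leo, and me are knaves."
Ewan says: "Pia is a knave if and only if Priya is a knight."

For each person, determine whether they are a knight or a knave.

Consider Priya. Suppose Priya is a knight.
Then no assignment of the remaining roles makes every statement match its speaker's type — contradiction.
So Priya is a knave.
Consider Pia. Suppose Pia is a knight.
Then no assignment of the remaining roles makes every statement match its speaker's type — contradiction.
So Pia is a knave.
With that fixed, Leo's statement is false, so Leo is a knave.
With that fixed, Elif's statement is true, so Elif is a knight.
With that fixed, Ewan's statement is false, so Ewan is a knave.

Priya: knave, Pia: knave, Leo: knave, Elif: knight, Ewan: knave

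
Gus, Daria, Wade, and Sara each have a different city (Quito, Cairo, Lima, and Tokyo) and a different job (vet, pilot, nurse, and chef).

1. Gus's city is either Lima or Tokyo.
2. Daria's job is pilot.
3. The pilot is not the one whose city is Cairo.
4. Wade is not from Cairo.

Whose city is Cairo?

Sara

Clue 1 rules out Gus for the one with city Cairo.
With clues 1–3, Daria is impossible for the one with city Cairo.
With clues 1–4, Wade is impossible for the one with city Cairo.
That leaves Sara.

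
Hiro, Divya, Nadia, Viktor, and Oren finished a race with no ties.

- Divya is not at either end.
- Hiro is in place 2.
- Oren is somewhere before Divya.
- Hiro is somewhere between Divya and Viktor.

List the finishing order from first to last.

From clue 1: Divya is in {2,3,4}.
From clues 1–2: Hiro → place 2.
From clues 1–3: Divya is in {3,4}.
From clues 1–4: Viktor → place 1, Oren → place 3, Divya → place 4, Nadia → place 5.

Viktor, Hiro, Oren, Divya, Nadia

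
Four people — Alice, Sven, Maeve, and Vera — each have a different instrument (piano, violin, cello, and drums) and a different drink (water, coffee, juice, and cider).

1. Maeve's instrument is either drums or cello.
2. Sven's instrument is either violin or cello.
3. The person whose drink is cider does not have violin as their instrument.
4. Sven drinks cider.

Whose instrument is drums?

Maeve

With clues 1–2, Sven is impossible for the one with instrument drums.
With clues 1–4, Alice and Vera are impossible for the one with instrument drums.
That leaves Maeve.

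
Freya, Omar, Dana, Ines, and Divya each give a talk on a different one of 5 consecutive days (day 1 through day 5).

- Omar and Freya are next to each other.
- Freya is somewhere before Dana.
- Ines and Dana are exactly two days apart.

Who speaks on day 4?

Divya

With clues 1–3, Dana, Freya, Ines, and Omar are ruled out for day 4.
So day 4 is Divya.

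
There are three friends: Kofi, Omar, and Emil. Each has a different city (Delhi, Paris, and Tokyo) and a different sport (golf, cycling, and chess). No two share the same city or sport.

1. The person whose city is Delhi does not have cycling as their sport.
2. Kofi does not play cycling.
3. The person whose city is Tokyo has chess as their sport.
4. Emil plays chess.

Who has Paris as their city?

With clues 1–3, Kofi is impossible for the one with city Paris.
With clues 1–4, Emil is impossible for the one with city Paris.
That leaves Omar.

Omar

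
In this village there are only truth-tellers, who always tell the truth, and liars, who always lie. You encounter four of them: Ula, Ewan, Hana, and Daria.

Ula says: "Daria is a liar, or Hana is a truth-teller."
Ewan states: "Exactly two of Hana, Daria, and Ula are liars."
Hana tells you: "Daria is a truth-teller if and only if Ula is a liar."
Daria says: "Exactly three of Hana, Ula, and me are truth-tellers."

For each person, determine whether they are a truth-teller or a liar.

Ula: truth-teller, Ewan: liar, Hana: truth-teller, Daria: liar

Consider Ula. Suppose Ula is a liar.
Then no assignment of the remaining roles makes every statement match its speaker's type — contradiction.
So Ula is a truth-teller.
Consider Ewan. Suppose Ewan is a truth-teller.
Then no assignment of the remaining roles makes every statement match its speaker's type — contradiction.
So Ewan is a liar.
Consider Hana. Suppose Hana is a liar.
Then no assignment of the remaining roles makes every statement match its speaker's type — contradiction.
So Hana is a truth-teller.
Consider Daria. Suppose Daria is a truth-teller.
Then Hana's statement comes out false, contradicting Hana being a truth-teller.
So Daria is a liar.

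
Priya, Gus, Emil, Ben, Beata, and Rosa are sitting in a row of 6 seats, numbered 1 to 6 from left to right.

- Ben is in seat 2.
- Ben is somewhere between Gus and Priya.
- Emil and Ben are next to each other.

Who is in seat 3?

Emil

With clue 1, Ben is ruled out for seat 3.
With clues 1–3, Beata, Gus, Priya, and Rosa are ruled out for seat 3.
So seat 3 is Emil.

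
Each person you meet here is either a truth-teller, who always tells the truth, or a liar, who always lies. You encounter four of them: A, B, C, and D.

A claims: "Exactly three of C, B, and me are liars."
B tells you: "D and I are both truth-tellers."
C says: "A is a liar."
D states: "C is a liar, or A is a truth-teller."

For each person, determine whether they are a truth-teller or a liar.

A: liar, B: liar, C: truth-teller, D: liar

Consider A. Suppose A is a truth-teller.
Then A's own statement would have to be true, but it can't be — contradiction.
So A is a liar.
With that fixed, C's statement is true, so C is a truth-teller.
With that fixed, D's statement is false, so D is a liar.
With that fixed, B's statement is false, so B is a liar.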